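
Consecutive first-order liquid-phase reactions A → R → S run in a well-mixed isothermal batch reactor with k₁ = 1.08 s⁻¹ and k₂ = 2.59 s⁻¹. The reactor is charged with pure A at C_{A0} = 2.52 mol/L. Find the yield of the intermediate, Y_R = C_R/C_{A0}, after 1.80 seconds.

For first-order series with pure A initially, C_R(t) = k₁C_{A0}/(k₂−k₁)·(e^(−k₁t) − e^(−k₂t)).
e^(−k₁t) = e^(−1.08×1.80) = e^(−1.944) = 0.1431; e^(−k₂t) = e^(−4.662) = 0.009448.
C_R = 1.08×2.52/(2.59−1.08) × (0.1431−0.009448) = 1.802×0.1337 = 0.2409 mol/L.
Y_R = C_R/C_{A0} = 0.2409/2.52 = 0.0956.

0.0956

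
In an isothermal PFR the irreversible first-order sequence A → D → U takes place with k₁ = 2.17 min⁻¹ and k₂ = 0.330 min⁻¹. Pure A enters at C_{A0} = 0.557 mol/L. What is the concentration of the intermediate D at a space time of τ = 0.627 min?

0.366 mol/L

The intermediate concentration in a first-order A→B→C sequence is C_D = k₁C_{A0}(e^(−k₁τ) − e^(−k₂τ))/(k₂−k₁).
e^(−k₁τ) = e^(−2.17×0.627) = e^(−1.361) = 0.2565; e^(−k₂τ) = e^(−0.2069) = 0.8131.
C_D = 2.17×0.557/(0.330−2.17) × (0.2565−0.8131) = (-0.6569)×(-0.5566) = 0.3656 mol/L.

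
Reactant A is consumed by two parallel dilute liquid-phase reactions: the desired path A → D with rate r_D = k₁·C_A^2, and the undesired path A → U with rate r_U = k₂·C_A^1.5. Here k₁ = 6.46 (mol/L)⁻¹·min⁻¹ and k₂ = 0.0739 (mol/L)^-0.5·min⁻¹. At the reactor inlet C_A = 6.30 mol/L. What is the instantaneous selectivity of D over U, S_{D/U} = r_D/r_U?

219

S_{D/U} = r_D/r_U = (k₁·C_A^2)/(k₂·C_A^1.5) = (k₁/k₂)·C_A^0.5.
= (6.46×6.300^2) / (0.0739×6.300^1.5) = 256.4/1.169 = 219.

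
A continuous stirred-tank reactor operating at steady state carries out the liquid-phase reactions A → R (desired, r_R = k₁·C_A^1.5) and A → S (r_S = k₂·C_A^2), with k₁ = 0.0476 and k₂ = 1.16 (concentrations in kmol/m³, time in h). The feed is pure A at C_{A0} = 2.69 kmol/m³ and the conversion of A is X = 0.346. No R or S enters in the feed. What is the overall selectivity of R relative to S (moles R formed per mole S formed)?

Exit C_A = C_{A0}(1−X) = 2.69×0.654 = 1.759 kmol/m³.
Rates in a CSTR are evaluated at the outlet concentration: r_R = 0.0476×1.759^1.5 = 0.1111, r_S = 1.16×1.759^2 = 3.590.
Overall selectivity = C_R/C_S = r_Rτ/(r_Sτ) = r_R/r_S = 0.0309.

0.0309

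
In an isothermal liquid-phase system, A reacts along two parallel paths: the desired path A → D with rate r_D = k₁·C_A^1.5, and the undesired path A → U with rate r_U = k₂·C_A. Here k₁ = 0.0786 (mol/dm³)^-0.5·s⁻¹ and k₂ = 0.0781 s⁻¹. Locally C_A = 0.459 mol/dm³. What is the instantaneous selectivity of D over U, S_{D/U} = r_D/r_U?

0.682

S_{D/U} = r_D/r_U = (k₁·C_A^1.5)/(k₂·C_A) = (k₁/k₂)·C_A^0.5.
= (0.0786×0.4590^1.5) / (0.0781×0.4590) = 0.02444/0.03585 = 0.682.
Since the desired path is higher order in A, keeping C_A high (PFR or concentrated feed) favours D.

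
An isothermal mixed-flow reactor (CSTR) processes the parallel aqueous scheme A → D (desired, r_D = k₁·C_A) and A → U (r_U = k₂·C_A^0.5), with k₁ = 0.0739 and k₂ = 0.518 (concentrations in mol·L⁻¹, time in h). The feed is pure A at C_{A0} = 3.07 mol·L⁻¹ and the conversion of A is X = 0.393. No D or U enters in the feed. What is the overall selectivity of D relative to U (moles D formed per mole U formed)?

Exit C_A = C_{A0}(1−X) = 3.07×0.607 = 1.863 mol·L⁻¹.
In a CSTR the entire volume is at exit conditions, so r_D = 0.0739×1.863 = 0.1377 and r_U = 0.518×1.863^0.5 = 0.7071.
Overall selectivity = C_D/C_U = r_Dτ/(r_Uτ) = r_D/r_U = 0.195.

0.195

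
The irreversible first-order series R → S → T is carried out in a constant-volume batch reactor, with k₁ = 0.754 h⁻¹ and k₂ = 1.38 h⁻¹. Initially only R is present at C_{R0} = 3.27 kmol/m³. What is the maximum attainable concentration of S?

0.863 kmol/m³

At the optimum, C_{S,max}/C_{R0} = (k₁/k₂)^[k₂/(k₂−k₁)].
= (0.754/1.38)^(1.38/(1.38−0.754)) = (0.5464)^(2.204) = 0.2638.
C_{S,max} = 0.2638×3.27 = 0.863 kmol/m³.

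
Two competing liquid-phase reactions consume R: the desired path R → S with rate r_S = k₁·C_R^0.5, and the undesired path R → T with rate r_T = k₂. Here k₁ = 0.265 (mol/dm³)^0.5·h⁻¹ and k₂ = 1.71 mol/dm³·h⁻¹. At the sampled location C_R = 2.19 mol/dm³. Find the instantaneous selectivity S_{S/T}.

0.229

S_{S/T} = r_S/r_T = (k₁·C_R^0.5)/(k₂) = (k₁/k₂)·C_R^0.5.
= (0.265×2.190^0.5) / (1.71) = 0.3922/1.710 = 0.229.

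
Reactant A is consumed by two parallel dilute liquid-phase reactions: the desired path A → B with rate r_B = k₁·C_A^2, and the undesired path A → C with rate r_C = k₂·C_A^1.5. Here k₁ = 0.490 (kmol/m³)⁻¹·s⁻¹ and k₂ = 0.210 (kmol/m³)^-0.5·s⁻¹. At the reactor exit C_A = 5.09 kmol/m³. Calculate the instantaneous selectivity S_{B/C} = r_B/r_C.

5.26

S_{B/C} = r_B/r_C = (k₁·C_A^2)/(k₂·C_A^1.5) = (k₁/k₂)·C_A^0.5.
= (0.490×5.090^2) / (0.210×5.090^1.5) = 12.69/2.412 = 5.26.
Since the desired path is higher order in A, keeping C_A high (PFR or concentrated feed) favours B.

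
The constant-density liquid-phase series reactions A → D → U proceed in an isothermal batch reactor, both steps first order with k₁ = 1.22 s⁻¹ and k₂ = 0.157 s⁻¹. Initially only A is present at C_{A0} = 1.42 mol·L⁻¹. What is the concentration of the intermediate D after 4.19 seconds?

For first-order series with pure A initially, C_D(t) = k₁C_{A0}/(k₂−k₁)·(e^(−k₁t) − e^(−k₂t)).
e^(−k₁t) = e^(−1.22×4.19) = e^(−5.112) = 0.006025; e^(−k₂t) = e^(−0.6578) = 0.5180.
C_D = 1.22×1.42/(0.157−1.22) × (0.006025−0.5180) = (-1.630)×(-0.5119) = 0.8343 mol·L⁻¹.

0.834 mol·L⁻¹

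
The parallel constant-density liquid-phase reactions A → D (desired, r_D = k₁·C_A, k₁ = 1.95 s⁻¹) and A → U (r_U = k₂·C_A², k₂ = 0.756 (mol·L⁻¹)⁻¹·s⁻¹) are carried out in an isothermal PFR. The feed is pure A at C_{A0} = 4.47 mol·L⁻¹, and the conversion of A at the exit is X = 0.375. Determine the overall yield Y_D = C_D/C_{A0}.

0.157

C_A = C_{A0}(1−X) = 2.794 mol·L⁻¹.
Along a PFR/batch, dC_D/dC_A = −r_D/(r_D+r_U) = −k₁/(k₁+k₂·C_A).
Integrating from C_{A0} to C_A: C_D = (1.95/0.756)·ln[(1.95+0.756·4.47)/(1.95+0.756·2.79)] = 2.579·ln(5.329/4.062) = 0.7004 mol·L⁻¹.
Y_D = C_D/C_{A0} = 0.7004/4.47 = 0.157.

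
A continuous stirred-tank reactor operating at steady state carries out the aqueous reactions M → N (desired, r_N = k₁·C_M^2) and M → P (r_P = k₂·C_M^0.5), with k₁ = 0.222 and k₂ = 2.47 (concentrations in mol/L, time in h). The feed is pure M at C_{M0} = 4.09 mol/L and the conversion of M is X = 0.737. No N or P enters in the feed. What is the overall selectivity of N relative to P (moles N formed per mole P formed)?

0.100

Exit C_M = C_{M0}(1−X) = 4.09×0.263 = 1.076 mol/L.
A CSTR operates uniformly at the exit composition, giving r_N = 0.2569 and r_P = 2.562 (each k·C_M^n at C_M = 1.076).
Overall selectivity = C_N/C_P = r_Nτ/(r_Pτ) = r_N/r_P = 0.100.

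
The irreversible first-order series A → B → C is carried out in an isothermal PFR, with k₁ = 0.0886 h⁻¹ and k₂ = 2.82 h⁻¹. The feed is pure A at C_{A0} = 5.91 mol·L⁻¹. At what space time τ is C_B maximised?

1.27 h

For first-order series the maximum of C_B occurs at τ_opt = ln(k₂/k₁)/(k₂−k₁).
= ln(2.82/0.0886)/(2.82−0.0886) = ln(31.83)/2.731 = 3.460/2.731 = 1.27 h.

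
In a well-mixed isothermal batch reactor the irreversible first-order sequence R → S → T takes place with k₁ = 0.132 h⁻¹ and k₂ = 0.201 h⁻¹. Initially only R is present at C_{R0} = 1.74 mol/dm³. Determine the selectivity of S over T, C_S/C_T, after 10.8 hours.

For first-order series with pure R initially, C_S(t) = k₁C_{R0}/(k₂−k₁)·(e^(−k₁t) − e^(−k₂t)).
e^(−k₁t) = e^(−0.132×10.8) = e^(−1.426) = 0.2404; e^(−k₂t) = e^(−2.171) = 0.1141.
C_S = 0.132×1.74/(0.201−0.132) × (0.2404−0.1141) = 3.329×0.1263 = 0.4203 mol/dm³.
C_R = C_{R0}e^(−k₁t) = 0.4182 mol/dm³, so C_T = C_{R0}−C_R−C_S = 0.9014 mol/dm³; C_S/C_T = 0.466.

0.466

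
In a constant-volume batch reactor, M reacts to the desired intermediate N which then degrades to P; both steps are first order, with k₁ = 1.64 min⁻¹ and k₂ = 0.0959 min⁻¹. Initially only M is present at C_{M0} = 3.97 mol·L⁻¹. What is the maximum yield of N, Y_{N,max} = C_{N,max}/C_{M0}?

0.838

At the optimum, C_{N,max}/C_{M0} = (k₁/k₂)^[k₂/(k₂−k₁)].
= (1.64/0.0959)^(0.0959/(0.0959−1.64)) = (17.10)^(-0.06211) = 0.8383.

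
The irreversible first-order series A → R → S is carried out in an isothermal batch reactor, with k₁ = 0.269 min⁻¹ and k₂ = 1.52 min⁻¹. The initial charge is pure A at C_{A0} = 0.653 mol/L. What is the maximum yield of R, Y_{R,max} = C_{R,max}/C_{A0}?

At the optimum, C_{R,max}/C_{A0} = (k₁/k₂)^[k₂/(k₂−k₁)].
= (0.269/1.52)^(1.52/(1.52−0.269)) = (0.1770)^(1.215) = 0.1220.

0.122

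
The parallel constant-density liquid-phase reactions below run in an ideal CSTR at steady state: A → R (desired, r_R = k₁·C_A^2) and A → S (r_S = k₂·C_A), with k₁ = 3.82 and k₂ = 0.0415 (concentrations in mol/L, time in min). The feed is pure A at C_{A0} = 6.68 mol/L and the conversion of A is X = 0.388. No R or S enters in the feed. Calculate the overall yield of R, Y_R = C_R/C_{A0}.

Exit C_A = C_{A0}(1−X) = 6.68×0.612 = 4.088 mol/L.
A CSTR operates uniformly at the exit composition, giving r_R = 63.84 and r_S = 0.1697 (each k·C_A^n at C_A = 4.088).
Fraction of consumed A going to R: r_R/(r_R+r_S) = 0.9973.
C_R = 0.9973·C_{A0}·X = 0.9973×6.68×0.388 = 2.58 mol/L; Y_R = C_R/C_{A0} = 0.387.

0.387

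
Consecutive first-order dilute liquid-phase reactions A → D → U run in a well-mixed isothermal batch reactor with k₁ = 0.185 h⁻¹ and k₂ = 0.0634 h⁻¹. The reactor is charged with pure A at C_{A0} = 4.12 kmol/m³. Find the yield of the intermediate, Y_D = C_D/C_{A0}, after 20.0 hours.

0.390

Solving the coupled first-order balances gives C_D(t) = [k₁/(k₂−k₁)]·C_{A0}·(e^(−k₁t) − e^(−k₂t)).
e^(−k₁t) = e^(−0.185×20.0) = e^(−3.700) = 0.02472; e^(−k₂t) = e^(−1.268) = 0.2814.
C_D = 0.185×4.12/(0.0634−0.185) × (0.02472−0.2814) = (-6.268)×(-0.2567) = 1.609 kmol/m³.
Y_D = C_D/C_{A0} = 1.609/4.12 = 0.390.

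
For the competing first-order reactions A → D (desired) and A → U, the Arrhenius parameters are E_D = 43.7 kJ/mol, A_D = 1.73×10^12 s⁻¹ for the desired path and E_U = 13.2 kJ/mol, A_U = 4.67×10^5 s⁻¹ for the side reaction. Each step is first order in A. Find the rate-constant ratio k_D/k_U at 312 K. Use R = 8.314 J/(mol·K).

Since both paths have the same order in A, the concentration cancels and S_{D/U} = k_D/k_U = (A_D/A_U)·exp[(E_U−E_D)/(RT)].
(E_U−E_D)/(RT) = (13.2−43.7)×10³/(8.314×312) = -30500/2594 = -11.76.
k_D/k_U = (1.73×10^12/4.67×10^5)·exp(-11.76) = 3.704×10^6 × 7.826×10^-6 = 29.0.

29.0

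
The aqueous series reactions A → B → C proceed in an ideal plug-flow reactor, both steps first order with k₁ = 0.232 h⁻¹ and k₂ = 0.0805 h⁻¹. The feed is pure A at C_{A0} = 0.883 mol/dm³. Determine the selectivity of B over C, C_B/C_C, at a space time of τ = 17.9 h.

0.524

Solving the coupled first-order balances gives C_B(τ) = [k₁/(k₂−k₁)]·C_{A0}·(e^(−k₁τ) − e^(−k₂τ)).
e^(−k₁τ) = e^(−0.232×17.9) = e^(−4.153) = 0.01572; e^(−k₂τ) = e^(−1.441) = 0.2367.
C_B = 0.232×0.883/(0.0805−0.232) × (0.01572−0.2367) = (-1.352)×(-0.2210) = 0.2988 mol/dm³.
C_A = C_{A0}e^(−k₁τ) = 0.01388 mol/dm³, so C_C = C_{A0}−C_A−C_B = 0.5703 mol/dm³; C_B/C_C = 0.524.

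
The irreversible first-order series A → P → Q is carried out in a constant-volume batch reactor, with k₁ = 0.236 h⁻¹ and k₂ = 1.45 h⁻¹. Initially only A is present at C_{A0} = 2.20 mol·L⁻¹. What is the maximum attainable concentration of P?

0.252 mol·L⁻¹

Evaluating C_P at t_opt = ln(k₂/k₁)/(k₂−k₁) gives C_{P,max}/C_{A0} = (k₁/k₂)^[k₂/(k₂−k₁)].
= (0.236/1.45)^(1.45/(1.45−0.236)) = (0.1628)^(1.194) = 0.1144.
C_{P,max} = 0.1144×2.20 = 0.252 mol·L⁻¹.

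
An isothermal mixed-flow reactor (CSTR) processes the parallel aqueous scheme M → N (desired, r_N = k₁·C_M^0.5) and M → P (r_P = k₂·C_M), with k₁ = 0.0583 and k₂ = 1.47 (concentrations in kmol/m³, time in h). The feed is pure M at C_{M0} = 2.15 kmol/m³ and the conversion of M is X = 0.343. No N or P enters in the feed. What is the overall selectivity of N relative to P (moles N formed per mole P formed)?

Exit C_M = C_{M0}(1−X) = 2.15×0.657 = 1.413 kmol/m³.
A CSTR operates uniformly at the exit composition, giving r_N = 0.06929 and r_P = 2.076 (each k·C_M^n at C_M = 1.413).
Overall selectivity = C_N/C_P = r_Nτ/(r_Pτ) = r_N/r_P = 0.0334.

0.0334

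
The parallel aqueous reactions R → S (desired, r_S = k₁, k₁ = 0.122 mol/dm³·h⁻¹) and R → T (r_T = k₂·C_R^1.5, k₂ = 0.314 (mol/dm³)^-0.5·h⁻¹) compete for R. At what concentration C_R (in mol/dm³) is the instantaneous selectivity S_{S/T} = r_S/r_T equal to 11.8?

0.103 mol/dm³

S_{S/T} = (k₁/k₂)·C_R^-1.5 ⇒ C_R = (S·k₂/k₁)^(1/(-1.5)).
= (11.8×0.314/0.122)^(-0.6667) = (30.37)^(-0.6667) = 0.103 mol/dm³.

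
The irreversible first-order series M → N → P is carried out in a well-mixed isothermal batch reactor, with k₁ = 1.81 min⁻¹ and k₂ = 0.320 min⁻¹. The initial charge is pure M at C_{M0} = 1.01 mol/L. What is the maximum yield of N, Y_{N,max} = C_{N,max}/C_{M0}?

0.689

Evaluating C_N at t_opt = ln(k₂/k₁)/(k₂−k₁) gives C_{N,max}/C_{M0} = (k₁/k₂)^[k₂/(k₂−k₁)].
= (1.81/0.320)^(0.320/(0.320−1.81)) = (5.656)^(-0.2148) = 0.6893.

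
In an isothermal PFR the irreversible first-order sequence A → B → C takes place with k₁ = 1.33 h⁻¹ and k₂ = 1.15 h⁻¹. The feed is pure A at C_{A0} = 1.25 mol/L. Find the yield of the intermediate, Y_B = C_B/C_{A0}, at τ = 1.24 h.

0.355

For first-order series with pure A initially, C_B(τ) = k₁C_{A0}/(k₂−k₁)·(e^(−k₁τ) − e^(−k₂τ)).
e^(−k₁τ) = e^(−1.33×1.24) = e^(−1.649) = 0.1922; e^(−k₂τ) = e^(−1.426) = 0.2403.
C_B = 1.33×1.25/(1.15−1.33) × (0.1922−0.2403) = (-9.236)×(-0.04806) = 0.4439 mol/L.
Y_B = C_B/C_{A0} = 0.4439/1.25 = 0.355.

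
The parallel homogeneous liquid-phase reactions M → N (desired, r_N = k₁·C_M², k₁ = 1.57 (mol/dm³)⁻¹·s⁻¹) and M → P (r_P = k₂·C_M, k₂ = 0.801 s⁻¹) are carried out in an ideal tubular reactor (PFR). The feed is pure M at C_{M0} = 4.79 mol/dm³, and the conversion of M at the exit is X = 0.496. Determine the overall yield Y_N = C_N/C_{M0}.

0.433

C_M = C_{M0}(1−X) = 2.414 mol/dm³.
Along a PFR/batch, dC_P/dC_M = −r_P/(r_N+r_P) = −k₂/(k₂+k₁·C_M).
Integrating from C_{M0} to C_M: C_P = (0.801/1.57)·ln[(0.801+1.57·4.79)/(0.801+1.57·2.41)] = 0.5102·ln(8.321/4.591) = 0.3034 mol/dm³.
Then C_N = (C_{M0}−C_M) − C_P = 2.376 − 0.3034 = 2.072 mol/dm³.
Y_N = C_N/C_{M0} = 2.072/4.79 = 0.433.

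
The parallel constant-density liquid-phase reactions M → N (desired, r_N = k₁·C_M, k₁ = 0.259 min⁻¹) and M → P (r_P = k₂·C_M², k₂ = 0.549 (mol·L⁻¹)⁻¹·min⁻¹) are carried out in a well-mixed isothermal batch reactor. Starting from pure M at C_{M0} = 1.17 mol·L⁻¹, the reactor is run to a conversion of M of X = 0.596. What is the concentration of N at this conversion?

C_M = C_{M0}(1−X) = 0.4727 mol·L⁻¹.
Along a PFR/batch, dC_N/dC_M = −r_N/(r_N+r_P) = −k₁/(k₁+k₂·C_M).
Integrating from C_{M0} to C_M: C_N = (0.259/0.549)·ln[(0.259+0.549·1.17)/(0.259+0.549·0.473)] = 0.4718·ln(0.9013/0.5185) = 0.2609 mol·L⁻¹.

0.261 mol·L⁻¹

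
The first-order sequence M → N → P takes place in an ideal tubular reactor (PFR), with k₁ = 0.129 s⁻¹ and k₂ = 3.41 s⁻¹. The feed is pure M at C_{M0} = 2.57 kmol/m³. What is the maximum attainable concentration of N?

0.0855 kmol/m³

Evaluating C_N at τ_opt = ln(k₂/k₁)/(k₂−k₁) gives C_{N,max}/C_{M0} = (k₁/k₂)^[k₂/(k₂−k₁)].
= (0.129/3.41)^(3.41/(3.41−0.129)) = (0.03783)^(1.039) = 0.03326.
C_{N,max} = 0.03326×2.57 = 0.0855 kmol/m³.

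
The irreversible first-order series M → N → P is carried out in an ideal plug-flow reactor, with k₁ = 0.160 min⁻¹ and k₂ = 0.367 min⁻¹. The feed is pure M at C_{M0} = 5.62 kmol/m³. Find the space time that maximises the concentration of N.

4.01 min

The intermediate peaks when r₁ = r₂, i.e. k₁e^(−k₁τ) = k₂e^(−k₂τ), giving τ_opt = ln(k₂/k₁)/(k₂−k₁).
= ln(0.367/0.160)/(0.367−0.160) = ln(2.294)/0.2070 = 0.8302/0.2070 = 4.01 min.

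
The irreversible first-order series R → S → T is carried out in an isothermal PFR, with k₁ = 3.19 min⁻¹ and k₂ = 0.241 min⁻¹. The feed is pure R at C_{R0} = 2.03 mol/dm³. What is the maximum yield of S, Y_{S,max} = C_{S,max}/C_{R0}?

For a first-order series the maximum intermediate yield is C_{S,max}/C_{R0} = (k₁/k₂)^[k₂/(k₂−k₁)].
= (3.19/0.241)^(0.241/(0.241−3.19)) = (13.24)^(-0.08172) = 0.8097.

0.810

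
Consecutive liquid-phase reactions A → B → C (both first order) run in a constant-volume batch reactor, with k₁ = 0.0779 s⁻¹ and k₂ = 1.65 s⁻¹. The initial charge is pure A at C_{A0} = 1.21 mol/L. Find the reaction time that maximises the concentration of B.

The intermediate peaks when r₁ = r₂, i.e. k₁e^(−k₁t) = k₂e^(−k₂t), giving t_opt = ln(k₂/k₁)/(k₂−k₁).
= ln(1.65/0.0779)/(1.65−0.0779) = ln(21.18)/1.572 = 3.053/1.572 = 1.94 s.

1.94 s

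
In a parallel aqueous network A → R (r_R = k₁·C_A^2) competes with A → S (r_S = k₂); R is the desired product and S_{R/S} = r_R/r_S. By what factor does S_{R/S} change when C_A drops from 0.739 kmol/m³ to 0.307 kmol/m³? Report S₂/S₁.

S_{R/S} = (k₁/k₂)·C_A^2, so S₂/S₁ = (C_{A,2}/C_{A,1})^2.
= (0.307/0.739)^2 = (0.4154)^2 = 0.173.

0.173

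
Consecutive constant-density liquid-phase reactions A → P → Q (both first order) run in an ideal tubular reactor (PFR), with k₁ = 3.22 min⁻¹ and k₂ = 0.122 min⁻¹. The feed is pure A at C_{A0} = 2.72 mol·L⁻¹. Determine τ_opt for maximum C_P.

1.06 min

For first-order series the maximum of C_P occurs at τ_opt = ln(k₂/k₁)/(k₂−k₁).
= ln(0.122/3.22)/(0.122−3.22) = ln(0.03789)/-3.098 = -3.273/-3.098 = 1.06 min.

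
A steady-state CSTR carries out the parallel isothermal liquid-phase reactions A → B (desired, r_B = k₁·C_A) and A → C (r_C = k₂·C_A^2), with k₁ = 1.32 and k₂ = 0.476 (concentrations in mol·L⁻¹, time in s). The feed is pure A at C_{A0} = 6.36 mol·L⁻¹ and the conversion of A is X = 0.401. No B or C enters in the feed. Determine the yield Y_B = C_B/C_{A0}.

Exit C_A = C_{A0}(1−X) = 6.36×0.599 = 3.810 mol·L⁻¹.
Rates in a CSTR are evaluated at the outlet concentration: r_B = 1.32×3.810 = 5.029, r_C = 0.476×3.810^2 = 6.908.
Fraction of consumed A going to B: r_B/(r_B+r_C) = 0.4213.
C_B = 0.4213·C_{A0}·X = 0.4213×6.36×0.401 = 1.07 mol·L⁻¹; Y_B = C_B/C_{A0} = 0.169.

0.169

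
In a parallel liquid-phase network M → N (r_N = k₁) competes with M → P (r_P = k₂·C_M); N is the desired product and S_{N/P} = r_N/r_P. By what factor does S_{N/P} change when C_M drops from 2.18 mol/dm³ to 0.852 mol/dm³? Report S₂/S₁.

S_{N/P} = (k₁/k₂)·C_M⁻¹, so S₂/S₁ = (C_{M,2}/C_{M,1})⁻¹.
= 2.18/0.852 = 2.56.
Selectivity toward N rises as C_M falls — low-concentration operation is favoured.

2.56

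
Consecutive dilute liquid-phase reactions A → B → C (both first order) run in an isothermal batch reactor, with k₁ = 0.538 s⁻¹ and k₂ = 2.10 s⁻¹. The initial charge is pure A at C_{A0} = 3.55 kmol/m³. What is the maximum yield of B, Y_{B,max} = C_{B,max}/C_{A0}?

0.160

Evaluating C_B at t_opt = ln(k₂/k₁)/(k₂−k₁) gives C_{B,max}/C_{A0} = (k₁/k₂)^[k₂/(k₂−k₁)].
= (0.538/2.10)^(2.10/(2.10−0.538)) = (0.2562)^(1.344) = 0.1603.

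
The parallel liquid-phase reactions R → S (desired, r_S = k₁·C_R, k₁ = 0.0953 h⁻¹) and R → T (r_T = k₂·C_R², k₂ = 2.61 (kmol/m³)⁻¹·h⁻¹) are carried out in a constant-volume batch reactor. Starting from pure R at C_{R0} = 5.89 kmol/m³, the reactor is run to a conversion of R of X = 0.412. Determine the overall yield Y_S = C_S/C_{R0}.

C_R = C_{R0}(1−X) = 3.463 kmol/m³.
Along a PFR/batch, dC_S/dC_R = −r_S/(r_S+r_T) = −k₁/(k₁+k₂·C_R).
Integrating from C_{R0} to C_R: C_S = (0.0953/2.61)·ln[(0.0953+2.61·5.89)/(0.0953+2.61·3.46)] = 0.03651·ln(15.47/9.135) = 0.01923 kmol/m³.
Y_S = C_S/C_{R0} = 0.01923/5.89 = 0.00327.

0.00327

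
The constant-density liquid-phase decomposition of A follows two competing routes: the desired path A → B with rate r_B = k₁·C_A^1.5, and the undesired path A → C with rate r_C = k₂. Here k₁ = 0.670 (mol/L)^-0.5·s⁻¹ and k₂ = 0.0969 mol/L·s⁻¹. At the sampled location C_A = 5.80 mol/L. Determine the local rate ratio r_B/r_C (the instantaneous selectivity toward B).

96.6

S_{B/C} = r_B/r_C = (k₁·C_A^1.5)/(k₂) = (k₁/k₂)·C_A^1.5.
= (0.670×5.800^1.5) / (0.0969) = 9.359/0.09690 = 96.6.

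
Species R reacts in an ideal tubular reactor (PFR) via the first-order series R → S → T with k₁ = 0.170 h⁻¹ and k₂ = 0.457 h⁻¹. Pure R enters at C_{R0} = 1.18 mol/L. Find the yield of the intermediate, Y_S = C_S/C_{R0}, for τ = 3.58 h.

Solving the coupled first-order balances gives C_S(τ) = [k₁/(k₂−k₁)]·C_{R0}·(e^(−k₁τ) − e^(−k₂τ)).
e^(−k₁τ) = e^(−0.170×3.58) = e^(−0.6086) = 0.5441; e^(−k₂τ) = e^(−1.636) = 0.1947.
C_S = 0.170×1.18/(0.457−0.170) × (0.5441−0.1947) = 0.6990×0.3494 = 0.2442 mol/L.
Y_S = C_S/C_{R0} = 0.2442/1.18 = 0.207.

0.207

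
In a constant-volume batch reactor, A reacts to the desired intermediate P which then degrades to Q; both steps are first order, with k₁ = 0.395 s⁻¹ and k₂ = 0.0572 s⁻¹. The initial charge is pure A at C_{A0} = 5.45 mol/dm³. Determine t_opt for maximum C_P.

For first-order series the maximum of C_P occurs at t_opt = ln(k₂/k₁)/(k₂−k₁).
= ln(0.0572/0.395)/(0.0572−0.395) = ln(0.1448)/-0.3378 = -1.932/-0.3378 = 5.72 s.

5.72 s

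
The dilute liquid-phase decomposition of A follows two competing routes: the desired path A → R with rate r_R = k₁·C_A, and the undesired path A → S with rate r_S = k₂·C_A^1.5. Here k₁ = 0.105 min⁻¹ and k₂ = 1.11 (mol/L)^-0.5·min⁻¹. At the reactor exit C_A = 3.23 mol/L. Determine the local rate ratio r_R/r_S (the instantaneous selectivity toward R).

S_{R/S} = r_R/r_S = (k₁·C_A)/(k₂·C_A^1.5) = (k₁/k₂)·C_A^-0.5.
= (0.105×3.230) / (1.11×3.230^1.5) = 0.3392/6.444 = 0.0526.
The undesired path is higher order in A, so low C_A (CSTR or dilute feed) favours R.

0.0526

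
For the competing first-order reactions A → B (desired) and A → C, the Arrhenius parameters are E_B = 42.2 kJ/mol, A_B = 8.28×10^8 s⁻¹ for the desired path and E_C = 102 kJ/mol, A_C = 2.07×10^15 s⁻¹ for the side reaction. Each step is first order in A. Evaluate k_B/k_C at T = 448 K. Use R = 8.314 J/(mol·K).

With equal orders, S_{B/C} = k_B/k_C = (A_B/A_C)·exp[(E_C−E_B)/(RT)].
(E_C−E_B)/(RT) = (102−42.2)×10³/(8.314×448) = 59800/3725 = 16.06.
k_B/k_C = (8.28×10^8/2.07×10^15)·exp(16.06) = 4.000×10^-7 × 9.390×10^6 = 3.76.
Since E_B < E_C, lowering the temperature improves selectivity toward B.

3.76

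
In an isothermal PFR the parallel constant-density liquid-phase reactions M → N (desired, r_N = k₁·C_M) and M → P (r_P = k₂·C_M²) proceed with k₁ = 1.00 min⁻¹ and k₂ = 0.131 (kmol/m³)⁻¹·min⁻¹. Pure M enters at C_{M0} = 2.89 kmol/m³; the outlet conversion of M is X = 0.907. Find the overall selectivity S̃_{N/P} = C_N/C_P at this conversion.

5.03

C_M = C_{M0}(1−X) = 0.2688 kmol/m³.
Along a PFR/batch, dC_N/dC_M = −r_N/(r_N+r_P) = −k₁/(k₁+k₂·C_M).
Integrating from C_{M0} to C_M: C_N = (1.00/0.131)·ln[(1.00+0.131·2.89)/(1.00+0.131·0.269)] = 7.634·ln(1.379/1.035) = 2.187 kmol/m³.
C_P = (C_{M0}−C_M)−C_N = 0.4345 kmol/m³; S̃_{N/P} = 2.187/0.4345 = 5.03.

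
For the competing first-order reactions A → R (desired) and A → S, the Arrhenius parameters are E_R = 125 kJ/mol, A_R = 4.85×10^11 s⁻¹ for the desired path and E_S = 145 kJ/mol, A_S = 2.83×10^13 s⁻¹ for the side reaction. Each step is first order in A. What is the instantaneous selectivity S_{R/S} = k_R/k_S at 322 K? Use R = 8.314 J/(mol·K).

With equal orders, S_{R/S} = k_R/k_S = (A_R/A_S)·exp[(E_S−E_R)/(RT)].
(E_S−E_R)/(RT) = (145−125)×10³/(8.314×322) = 20000/2677 = 7.471.
k_R/k_S = (4.85×10^11/2.83×10^13)·exp(7.471) = 0.01714 × 1756 = 30.1.
Since E_R < E_S, lowering the temperature improves selectivity toward R.

30.1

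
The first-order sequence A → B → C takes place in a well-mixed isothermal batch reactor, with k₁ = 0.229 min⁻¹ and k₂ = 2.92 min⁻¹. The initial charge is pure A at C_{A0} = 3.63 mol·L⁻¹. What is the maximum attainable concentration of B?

0.229 mol·L⁻¹

Evaluating C_B at t_opt = ln(k₂/k₁)/(k₂−k₁) gives C_{B,max}/C_{A0} = (k₁/k₂)^[k₂/(k₂−k₁)].
= (0.229/2.92)^(2.92/(2.92−0.229)) = (0.07842)^(1.085) = 0.06315.
C_{B,max} = 0.06315×3.63 = 0.229 mol·L⁻¹.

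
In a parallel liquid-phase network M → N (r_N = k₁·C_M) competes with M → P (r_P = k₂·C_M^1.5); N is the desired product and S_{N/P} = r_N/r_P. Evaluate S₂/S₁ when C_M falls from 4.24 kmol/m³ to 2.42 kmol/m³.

S_{N/P} = (k₁/k₂)·C_M^-0.5, so S₂/S₁ = (C_{M,2}/C_{M,1})^-0.5.
= (2.42/4.24)^(-0.5) = (0.5708)^(-0.5) = 1.32.
Selectivity toward N rises as C_M falls — low-concentration operation is favoured.

1.32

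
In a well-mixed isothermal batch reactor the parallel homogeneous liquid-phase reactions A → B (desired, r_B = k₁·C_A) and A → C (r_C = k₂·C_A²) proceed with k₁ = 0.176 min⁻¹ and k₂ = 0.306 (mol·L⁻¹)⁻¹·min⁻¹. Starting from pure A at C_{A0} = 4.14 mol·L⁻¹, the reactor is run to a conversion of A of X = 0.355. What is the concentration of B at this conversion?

C_A = C_{A0}(1−X) = 2.670 mol·L⁻¹.
Along a PFR/batch, dC_B/dC_A = −r_B/(r_B+r_C) = −k₁/(k₁+k₂·C_A).
Integrating from C_{A0} to C_A: C_B = (0.176/0.306)·ln[(0.176+0.306·4.14)/(0.176+0.306·2.67)] = 0.5752·ln(1.443/0.9931) = 0.2148 mol·L⁻¹.

0.215 mol·L⁻¹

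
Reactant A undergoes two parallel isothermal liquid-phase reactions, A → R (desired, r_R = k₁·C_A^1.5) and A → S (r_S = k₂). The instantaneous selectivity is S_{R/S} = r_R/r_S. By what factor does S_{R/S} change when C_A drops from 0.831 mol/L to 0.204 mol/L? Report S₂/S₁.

S_{R/S} = (k₁/k₂)·C_A^1.5, so S₂/S₁ = (C_{A,2}/C_{A,1})^1.5.
= (0.204/0.831)^1.5 = (0.2455)^1.5 = 0.122.

0.122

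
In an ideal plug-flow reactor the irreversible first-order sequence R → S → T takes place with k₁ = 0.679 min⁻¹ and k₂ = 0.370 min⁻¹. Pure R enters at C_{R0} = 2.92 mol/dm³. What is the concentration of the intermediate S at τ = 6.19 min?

0.554 mol/dm³

The intermediate concentration in a first-order A→B→C sequence is C_S = k₁C_{R0}(e^(−k₁τ) − e^(−k₂τ))/(k₂−k₁).
e^(−k₁τ) = e^(−0.679×6.19) = e^(−4.203) = 0.01495; e^(−k₂τ) = e^(−2.290) = 0.1012.
C_S = 0.679×2.92/(0.370−0.679) × (0.01495−0.1012) = (-6.416)×(-0.08629) = 0.5536 mol/dm³.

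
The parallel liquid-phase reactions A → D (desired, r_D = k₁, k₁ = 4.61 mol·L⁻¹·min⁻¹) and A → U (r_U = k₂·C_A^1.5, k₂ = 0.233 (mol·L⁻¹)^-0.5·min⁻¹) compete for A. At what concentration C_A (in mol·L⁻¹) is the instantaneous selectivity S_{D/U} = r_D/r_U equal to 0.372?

14.1 mol·L⁻¹

S_{D/U} = (k₁/k₂)·C_A^-1.5 ⇒ C_A = (S·k₂/k₁)^(1/(-1.5)).
= (0.372×0.233/4.61)^(-0.6667) = (0.01880)^(-0.6667) = 14.1 mol·L⁻¹.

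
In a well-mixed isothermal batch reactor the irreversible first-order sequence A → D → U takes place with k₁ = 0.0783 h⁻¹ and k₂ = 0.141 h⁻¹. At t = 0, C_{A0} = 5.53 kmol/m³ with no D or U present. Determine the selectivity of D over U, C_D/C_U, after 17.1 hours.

The intermediate concentration in a first-order A→B→C sequence is C_D = k₁C_{A0}(e^(−k₁t) − e^(−k₂t))/(k₂−k₁).
e^(−k₁t) = e^(−0.0783×17.1) = e^(−1.339) = 0.2621; e^(−k₂t) = e^(−2.411) = 0.08972.
C_D = 0.0783×5.53/(0.141−0.0783) × (0.2621−0.08972) = 6.906×0.1724 = 1.191 kmol/m³.
C_A = C_{A0}e^(−k₁t) = 1.450 kmol/m³, so C_U = C_{A0}−C_A−C_D = 2.890 kmol/m³; C_D/C_U = 0.412.

0.412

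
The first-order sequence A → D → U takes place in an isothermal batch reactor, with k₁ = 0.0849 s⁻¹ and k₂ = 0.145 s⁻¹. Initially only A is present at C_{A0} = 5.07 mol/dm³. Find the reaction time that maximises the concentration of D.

For first-order series the maximum of C_D occurs at t_opt = ln(k₂/k₁)/(k₂−k₁).
= ln(0.145/0.0849)/(0.145−0.0849) = ln(1.708)/0.06010 = 0.5353/0.06010 = 8.91 s.

8.91 s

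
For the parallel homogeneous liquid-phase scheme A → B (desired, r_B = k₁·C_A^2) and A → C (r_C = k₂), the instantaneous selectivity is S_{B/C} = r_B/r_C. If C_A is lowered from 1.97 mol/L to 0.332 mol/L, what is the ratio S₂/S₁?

0.0284

S_{B/C} = (k₁/k₂)·C_A^2, so S₂/S₁ = (C_{A,2}/C_{A,1})^2.
= (0.332/1.97)^2 = (0.1685)^2 = 0.0284.
Selectivity toward B falls as C_A falls — high-concentration operation is favoured.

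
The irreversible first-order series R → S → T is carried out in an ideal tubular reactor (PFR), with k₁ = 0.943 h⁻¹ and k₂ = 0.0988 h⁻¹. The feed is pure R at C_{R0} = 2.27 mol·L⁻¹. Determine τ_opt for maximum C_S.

The intermediate peaks when r₁ = r₂, i.e. k₁e^(−k₁τ) = k₂e^(−k₂τ), giving τ_opt = ln(k₂/k₁)/(k₂−k₁).
= ln(0.0988/0.943)/(0.0988−0.943) = ln(0.1048)/-0.8442 = -2.256/-0.8442 = 2.67 h.

2.67 h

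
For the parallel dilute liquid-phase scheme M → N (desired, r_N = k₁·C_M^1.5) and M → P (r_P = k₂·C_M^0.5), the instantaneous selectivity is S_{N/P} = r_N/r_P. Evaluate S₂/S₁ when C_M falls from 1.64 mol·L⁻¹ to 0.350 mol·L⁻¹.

S_{N/P} = (k₁/k₂)·C_M, so S₂/S₁ = (C_{M,2}/C_{M,1}).
= 0.350/1.64 = 0.213.
Selectivity toward N falls as C_M falls — high-concentration operation is favoured.

0.213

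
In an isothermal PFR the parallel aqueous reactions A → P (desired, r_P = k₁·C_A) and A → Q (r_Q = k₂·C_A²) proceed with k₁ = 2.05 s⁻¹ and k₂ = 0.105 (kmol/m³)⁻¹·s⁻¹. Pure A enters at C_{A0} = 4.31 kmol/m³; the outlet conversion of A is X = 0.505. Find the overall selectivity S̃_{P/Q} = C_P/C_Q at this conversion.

6.09

C_A = C_{A0}(1−X) = 2.133 kmol/m³.
Along a PFR/batch, dC_P/dC_A = −r_P/(r_P+r_Q) = −k₁/(k₁+k₂·C_A).
Integrating from C_{A0} to C_A: C_P = (2.05/0.105)·ln[(2.05+0.105·4.31)/(2.05+0.105·2.13)] = 19.52·ln(2.503/2.274) = 1.870 kmol/m³.
C_Q = (C_{A0}−C_A)−C_P = 0.3069 kmol/m³; S̃_{P/Q} = 1.870/0.3069 = 6.09.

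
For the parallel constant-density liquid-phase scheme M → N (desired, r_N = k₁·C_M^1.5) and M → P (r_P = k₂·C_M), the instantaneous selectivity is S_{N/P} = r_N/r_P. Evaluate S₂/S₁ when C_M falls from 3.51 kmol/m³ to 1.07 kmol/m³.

S_{N/P} = (k₁/k₂)·C_M^0.5, so S₂/S₁ = (C_{M,2}/C_{M,1})^0.5.
= (1.07/3.51)^0.5 = (0.3048)^0.5 = 0.552.
Selectivity toward N falls as C_M falls — high-concentration operation is favoured.

0.552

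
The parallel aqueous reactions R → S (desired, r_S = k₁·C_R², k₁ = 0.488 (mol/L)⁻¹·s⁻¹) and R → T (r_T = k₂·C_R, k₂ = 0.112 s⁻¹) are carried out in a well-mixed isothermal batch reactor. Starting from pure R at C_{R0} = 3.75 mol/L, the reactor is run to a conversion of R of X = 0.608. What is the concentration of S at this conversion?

C_R = C_{R0}(1−X) = 1.470 mol/L.
Along a PFR/batch, dC_T/dC_R = −r_T/(r_S+r_T) = −k₂/(k₂+k₁·C_R).
Integrating from C_{R0} to C_R: C_T = (0.112/0.488)·ln[(0.112+0.488·3.75)/(0.112+0.488·1.47)] = 0.2295·ln(1.942/0.8294) = 0.1953 mol/L.
Then C_S = (C_{R0}−C_R) − C_T = 2.280 − 0.1953 = 2.085 mol/L.

2.08 mol/L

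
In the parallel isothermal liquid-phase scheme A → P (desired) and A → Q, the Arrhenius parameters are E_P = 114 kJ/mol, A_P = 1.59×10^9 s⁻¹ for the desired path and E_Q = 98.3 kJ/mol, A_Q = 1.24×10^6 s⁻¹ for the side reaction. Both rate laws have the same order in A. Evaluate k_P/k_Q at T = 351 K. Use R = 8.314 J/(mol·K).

5.91

k_P/k_Q = (A_P/A_Q)·exp[−(E_P−E_Q)/(RT)] = (A_P/A_Q)·exp[(E_Q−E_P)/(RT)].
(E_Q−E_P)/(RT) = (98.3−114)×10³/(8.314×351) = -15700/2918 = -5.380.
k_P/k_Q = (1.59×10^9/1.24×10^6)·exp(-5.380) = 1282 × 0.004608 = 5.91.
Since E_P > E_Q, raising the temperature improves selectivity toward P.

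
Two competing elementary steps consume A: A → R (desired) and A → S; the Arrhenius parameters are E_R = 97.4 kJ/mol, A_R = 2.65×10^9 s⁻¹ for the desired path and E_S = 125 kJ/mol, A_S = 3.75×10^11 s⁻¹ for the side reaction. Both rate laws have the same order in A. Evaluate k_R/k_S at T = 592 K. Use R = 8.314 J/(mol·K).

With equal orders, S_{R/S} = k_R/k_S = (A_R/A_S)·exp[(E_S−E_R)/(RT)].
(E_S−E_R)/(RT) = (125−97.4)×10³/(8.314×592) = 27600/4922 = 5.608.
k_R/k_S = (2.65×10^9/3.75×10^11)·exp(5.608) = 0.007067 × 272.5 = 1.93.
Since E_R < E_S, lowering the temperature improves selectivity toward R.

1.93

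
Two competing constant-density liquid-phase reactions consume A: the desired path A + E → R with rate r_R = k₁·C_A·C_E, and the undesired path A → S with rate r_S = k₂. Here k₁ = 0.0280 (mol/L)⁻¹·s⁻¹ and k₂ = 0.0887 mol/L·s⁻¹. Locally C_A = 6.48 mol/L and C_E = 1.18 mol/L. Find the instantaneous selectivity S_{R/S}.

2.41

S_{R/S} = r_R/r_S = (k₁·C_A·C_E)/(k₂) = (k₁/k₂)·C_A·C_E.
= (0.0280×6.480×1.180) / (0.0887) = 0.2141/0.08870 = 2.41.
Since the desired path is higher order in A, keeping C_A high (PFR or concentrated feed) favours R.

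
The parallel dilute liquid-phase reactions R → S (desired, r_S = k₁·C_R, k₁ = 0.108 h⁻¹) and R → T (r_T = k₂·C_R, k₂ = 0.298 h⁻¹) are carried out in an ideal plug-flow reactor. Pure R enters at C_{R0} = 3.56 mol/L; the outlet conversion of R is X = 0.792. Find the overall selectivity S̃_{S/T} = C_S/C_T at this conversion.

0.362

C_R = C_{R0}(1−X) = 0.7405 mol/L.
Both paths are first order in R, so the instantaneous fraction to S is constant: dC_S/d(−C_R) = k₁/(k₁+k₂) = 0.2660.
C_S = 0.2660·(C_{R0}−C_R) = 0.2660×2.820 = 0.750 mol/L.
C_T = (C_{R0}−C_R)−C_S = 2.069 mol/L; S̃_{S/T} = 0.7500/2.069 = 0.362.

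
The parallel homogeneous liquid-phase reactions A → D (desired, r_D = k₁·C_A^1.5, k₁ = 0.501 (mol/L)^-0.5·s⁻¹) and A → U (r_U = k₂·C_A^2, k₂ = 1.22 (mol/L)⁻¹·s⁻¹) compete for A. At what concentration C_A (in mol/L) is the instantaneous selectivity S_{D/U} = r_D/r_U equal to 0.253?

2.63 mol/L

S_{D/U} = (k₁/k₂)·C_A^-0.5 ⇒ C_A = (S·k₂/k₁)^(-2).
= (0.253×1.22/0.501)^(-2) = (0.6161)^(-2) = 2.63 mol/L.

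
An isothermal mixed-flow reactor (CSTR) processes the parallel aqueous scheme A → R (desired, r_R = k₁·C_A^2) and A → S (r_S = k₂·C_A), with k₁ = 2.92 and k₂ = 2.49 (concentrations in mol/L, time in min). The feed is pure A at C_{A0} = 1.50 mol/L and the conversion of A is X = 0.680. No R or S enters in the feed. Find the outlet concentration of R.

Exit C_A = C_{A0}(1−X) = 1.50×0.320 = 0.4800 mol/L.
Rates in a CSTR are evaluated at the outlet concentration: r_R = 2.92×0.4800^2 = 0.6728, r_S = 2.49×0.4800 = 1.195.
Fraction of consumed A going to R: r_R/(r_R+r_S) = 0.3602.
C_R = 0.3602·C_{A0}·X = 0.3602×1.50×0.680 = 0.367 mol/L.

0.367 mol/L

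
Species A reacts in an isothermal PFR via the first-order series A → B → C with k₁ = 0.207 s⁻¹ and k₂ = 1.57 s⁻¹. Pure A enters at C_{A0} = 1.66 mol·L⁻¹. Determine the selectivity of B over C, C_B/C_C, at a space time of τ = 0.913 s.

1.08

For first-order series with pure A initially, C_B(τ) = k₁C_{A0}/(k₂−k₁)·(e^(−k₁τ) − e^(−k₂τ)).
e^(−k₁τ) = e^(−0.207×0.913) = e^(−0.1890) = 0.8278; e^(−k₂τ) = e^(−1.433) = 0.2385.
C_B = 0.207×1.66/(1.57−0.207) × (0.8278−0.2385) = 0.2521×0.5893 = 0.1486 mol·L⁻¹.
C_A = C_{A0}e^(−k₁τ) = 1.374 mol·L⁻¹, so C_C = C_{A0}−C_A−C_B = 0.1373 mol·L⁻¹; C_B/C_C = 1.08.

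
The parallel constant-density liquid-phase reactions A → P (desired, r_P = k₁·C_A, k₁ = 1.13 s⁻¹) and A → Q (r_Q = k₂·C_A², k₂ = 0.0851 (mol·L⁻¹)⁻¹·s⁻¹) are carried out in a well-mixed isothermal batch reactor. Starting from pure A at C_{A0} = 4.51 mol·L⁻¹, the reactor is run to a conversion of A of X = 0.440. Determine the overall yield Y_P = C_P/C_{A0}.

0.348

C_A = C_{A0}(1−X) = 2.526 mol·L⁻¹.
Along a PFR/batch, dC_P/dC_A = −r_P/(r_P+r_Q) = −k₁/(k₁+k₂·C_A).
Integrating from C_{A0} to C_A: C_P = (1.13/0.0851)·ln[(1.13+0.0851·4.51)/(1.13+0.0851·2.53)] = 13.28·ln(1.514/1.345) = 1.571 mol·L⁻¹.
Y_P = C_P/C_{A0} = 1.571/4.51 = 0.348.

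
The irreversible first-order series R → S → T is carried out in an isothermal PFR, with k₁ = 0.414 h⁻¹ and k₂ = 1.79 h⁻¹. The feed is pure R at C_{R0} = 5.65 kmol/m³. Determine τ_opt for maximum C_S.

Setting dC_S/dτ = 0 gives τ_opt = ln(k₂/k₁)/(k₂−k₁).
= ln(1.79/0.414)/(1.79−0.414) = ln(4.324)/1.376 = 1.464/1.376 = 1.06 h.

1.06 h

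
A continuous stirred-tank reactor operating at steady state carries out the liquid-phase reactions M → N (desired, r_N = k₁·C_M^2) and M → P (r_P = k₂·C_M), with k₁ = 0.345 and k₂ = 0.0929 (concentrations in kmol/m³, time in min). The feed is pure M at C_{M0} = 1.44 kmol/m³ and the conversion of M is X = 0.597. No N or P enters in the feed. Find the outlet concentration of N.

Exit C_M = C_{M0}(1−X) = 1.44×0.403 = 0.5803 kmol/m³.
Rates in a CSTR are evaluated at the outlet concentration: r_N = 0.345×0.5803^2 = 0.1162, r_P = 0.0929×0.5803 = 0.05391.
Fraction of consumed M going to N: r_N/(r_N+r_P) = 0.6831.
C_N = 0.6831·C_{M0}·X = 0.6831×1.44×0.597 = 0.587 kmol/m³.

0.587 kmol/m³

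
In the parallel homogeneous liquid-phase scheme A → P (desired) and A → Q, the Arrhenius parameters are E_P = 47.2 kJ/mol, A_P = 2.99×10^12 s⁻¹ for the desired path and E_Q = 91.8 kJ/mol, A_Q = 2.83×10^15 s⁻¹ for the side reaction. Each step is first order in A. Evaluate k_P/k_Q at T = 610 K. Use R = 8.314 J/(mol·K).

Since both paths have the same order in A, the concentration cancels and S_{P/Q} = k_P/k_Q = (A_P/A_Q)·exp[(E_Q−E_P)/(RT)].
(E_Q−E_P)/(RT) = (91.8−47.2)×10³/(8.314×610) = 44600/5072 = 8.794.
k_P/k_Q = (2.99×10^12/2.83×10^15)·exp(8.794) = 0.001057 × 6596 = 6.97.
Since E_P < E_Q, lowering the temperature improves selectivity toward P.

6.97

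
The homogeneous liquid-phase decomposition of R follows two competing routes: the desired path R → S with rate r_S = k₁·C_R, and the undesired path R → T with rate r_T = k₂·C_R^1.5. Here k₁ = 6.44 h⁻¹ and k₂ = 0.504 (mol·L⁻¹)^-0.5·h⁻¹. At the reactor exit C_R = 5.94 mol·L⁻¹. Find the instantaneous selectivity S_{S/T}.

5.24

S_{S/T} = r_S/r_T = (k₁·C_R)/(k₂·C_R^1.5) = (k₁/k₂)·C_R^-0.5.
= (6.44×5.940) / (0.504×5.940^1.5) = 38.25/7.296 = 5.24.
The undesired path is higher order in R, so low C_R (CSTR or dilute feed) favours S.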